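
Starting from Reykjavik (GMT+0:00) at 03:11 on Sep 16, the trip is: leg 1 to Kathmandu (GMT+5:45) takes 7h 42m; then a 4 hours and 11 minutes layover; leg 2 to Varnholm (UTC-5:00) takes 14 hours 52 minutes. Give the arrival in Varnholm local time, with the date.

Reykjavik is at UTC+0, so departure is already 03:11 UTC on Sep 16.
Add 7 hours 42 minutes leg 1 → 10:53 UTC.
Add 4 hours 11 minutes layover in Kathmandu → 15:04 UTC.
Add 14 hours 52 minutes leg 2 → 05:56 UTC (Sep 17).
Varnholm is UTC−5:00, so local arrival = 05:56 − 5:00 = 00:56 on Sep 17.

00:56 on September 17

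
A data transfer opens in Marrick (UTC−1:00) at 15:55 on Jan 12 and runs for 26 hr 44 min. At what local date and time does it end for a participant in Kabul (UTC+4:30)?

Kabul is 5:30 ahead of Marrick.
After 26 hours and 44 minutes it is 18:39 (Jan 13) in Marrick.
Shift by the zone difference: 18:39 + 5:30 = 00:09 on Jan 14 in Kabul.

00:09 on January 14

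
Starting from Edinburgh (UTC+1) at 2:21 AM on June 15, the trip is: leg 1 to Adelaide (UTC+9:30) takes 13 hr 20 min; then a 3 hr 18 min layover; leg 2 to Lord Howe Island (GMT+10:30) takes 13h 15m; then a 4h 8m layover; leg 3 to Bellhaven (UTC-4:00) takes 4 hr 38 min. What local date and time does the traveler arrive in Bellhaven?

12:00 PM on Jun 16

Convert departure to UTC: 2:21 AM − 1:00 = 1:21 AM UTC on Jun 15.
Add 13 hours and 20 minutes leg 1 → 2:41 PM UTC.
Add 3 hours 18 minutes layover in Adelaide → 5:59 PM UTC.
Add 13 hours and 15 minutes leg 2 → 7:14 AM UTC (Jun 16).
Add 4 hours and 8 minutes layover in Lord Howe Island → 11:22 AM UTC.
Add 4 hours and 38 minutes leg 3 → 4:00 PM UTC.
Bellhaven is UTC−4:00, so local arrival = 4:00 PM − 4:00 = 12:00 PM on Jun 16.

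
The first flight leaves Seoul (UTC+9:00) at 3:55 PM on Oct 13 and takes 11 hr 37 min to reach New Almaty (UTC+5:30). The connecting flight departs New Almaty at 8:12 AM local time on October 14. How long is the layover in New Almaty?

8 hours 10 minutes

Convert departure to UTC: 3:55 PM − 9:00 = 6:55 AM UTC on Oct 13.
Add 11 hours 37 minutes flight time → 6:32 PM UTC.
New Almaty is UTC+5:30, so local arrival = 6:32 PM + 5:30 = 12:02 AM on Oct 14.
Layover = 8:12 AM − 12:02 AM = 8 hours 10 minutes.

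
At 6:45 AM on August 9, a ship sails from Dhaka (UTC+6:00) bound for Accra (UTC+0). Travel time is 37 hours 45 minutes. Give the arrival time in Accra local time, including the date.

2:30 PM on Aug 10

Convert departure to UTC: 6:45 AM − 6:00 = 12:45 AM UTC on Aug 9.
Add 37 hours 45 minutes travel time → 2:30 PM UTC (Aug 10).
Accra is UTC+0, so local arrival is the same: 2:30 PM on Aug 10.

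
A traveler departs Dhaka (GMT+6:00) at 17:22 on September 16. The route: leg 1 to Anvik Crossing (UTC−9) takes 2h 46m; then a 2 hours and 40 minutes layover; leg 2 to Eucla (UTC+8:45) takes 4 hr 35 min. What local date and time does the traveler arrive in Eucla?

06:08 on Sep 17

Convert departure to UTC: 17:22 − 6:00 = 11:22 UTC on Sep 16.
Add 2 hours 46 minutes leg 1 → 14:08 UTC.
Add 2 hours and 40 minutes layover in Anvik Crossing → 16:48 UTC.
Add 4 hours 35 minutes leg 2 → 21:23 UTC.
Eucla is UTC+8:45, so local arrival = 21:23 + 8:45 = 06:08 on Sep 17.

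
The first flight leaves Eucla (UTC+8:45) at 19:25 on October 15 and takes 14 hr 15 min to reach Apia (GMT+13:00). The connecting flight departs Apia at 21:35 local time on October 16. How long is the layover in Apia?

Convert departure to UTC: 19:25 − 8:45 = 10:40 UTC on Oct 15.
Add 14 hours 15 minutes flight time → 00:55 UTC (Oct 16).
Apia is UTC+13:00, so local arrival = 00:55 + 13:00 = 13:55 on Oct 16.
Layover = 21:35 − 13:55 = 7 hours 40 minutes.

7 hours 40 minutes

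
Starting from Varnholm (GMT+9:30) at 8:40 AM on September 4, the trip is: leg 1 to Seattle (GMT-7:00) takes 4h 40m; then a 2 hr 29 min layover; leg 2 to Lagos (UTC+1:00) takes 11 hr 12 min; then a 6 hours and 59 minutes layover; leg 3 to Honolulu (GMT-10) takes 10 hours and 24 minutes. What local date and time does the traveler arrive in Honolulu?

12:54 AM on September 5

Convert departure to UTC: 8:40 AM − 9:30 = 11:10 PM UTC on Sep 3.
Add 4 hours and 40 minutes leg 1 → 3:50 AM UTC (Sep 4).
Add 2 hours 29 minutes layover in Seattle → 6:19 AM UTC.
Add 11 hours 12 minutes leg 2 → 5:31 PM UTC.
Add 6 hours 59 minutes layover in Lagos → 12:30 AM UTC (Sep 5).
Add 10 hours and 24 minutes leg 3 → 10:54 AM UTC.
Honolulu is UTC−10:00, so local arrival = 10:54 AM − 10:00 = 12:54 AM on Sep 5.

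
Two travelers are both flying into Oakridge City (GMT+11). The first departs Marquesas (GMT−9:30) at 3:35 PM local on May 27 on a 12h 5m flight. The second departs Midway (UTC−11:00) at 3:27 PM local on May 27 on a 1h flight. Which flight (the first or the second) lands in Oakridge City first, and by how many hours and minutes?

the second, by 9 hours 43 minutes

Flight 1 in UTC: 3:35 PM + 9:30 = 1:05 AM on May 28.
+12 hours and 5 minutes → arrive 1:10 PM UTC on May 28.
Flight 2 in UTC: 3:27 PM + 11:00 = 2:27 AM on May 28.
+1 hour → arrive 3:27 AM UTC on May 28.
Flight 2 lands earlier by 9 hours 43 minutes.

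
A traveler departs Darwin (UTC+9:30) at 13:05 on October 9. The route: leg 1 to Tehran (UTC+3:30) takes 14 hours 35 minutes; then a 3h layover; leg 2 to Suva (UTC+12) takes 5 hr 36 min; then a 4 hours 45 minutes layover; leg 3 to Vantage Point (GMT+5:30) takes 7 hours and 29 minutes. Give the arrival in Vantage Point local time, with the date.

20:30 on October 10

Convert departure to UTC: 13:05 − 9:30 = 03:35 UTC on Oct 9.
Add 14 hours 35 minutes leg 1 → 18:10 UTC.
Add 3 hours layover in Tehran → 21:10 UTC.
Add 5 hours and 36 minutes leg 2 → 02:46 UTC (Oct 10).
Add 4 hours and 45 minutes layover in Suva → 07:31 UTC.
Add 7 hours 29 minutes leg 3 → 15:00 UTC.
Vantage Point is UTC+5:30, so local arrival = 15:00 + 5:30 = 20:30 on Oct 10.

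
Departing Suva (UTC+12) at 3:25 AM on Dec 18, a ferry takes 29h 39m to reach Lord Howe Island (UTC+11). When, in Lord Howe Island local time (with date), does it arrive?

8:04 AM on December 19

Convert departure to UTC: 3:25 AM − 12:00 = 3:25 PM UTC on Dec 17.
Add 29 hours and 39 minutes travel time → 9:04 PM UTC (Dec 18).
Lord Howe Island is UTC+11:00, so local arrival = 9:04 PM + 11:00 = 8:04 AM on Dec 19.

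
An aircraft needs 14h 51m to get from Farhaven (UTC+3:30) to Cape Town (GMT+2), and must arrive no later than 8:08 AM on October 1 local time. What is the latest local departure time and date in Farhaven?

6:47 PM on Sep 30

Target arrival in UTC: 8:08 AM − 2:00 = 6:08 AM on Oct 1.
Subtract 14 hours and 51 minutes → departure 3:17 PM UTC on Sep 30.
Farhaven is UTC+3:30: 3:17 PM + 3:30 = 6:47 PM on Sep 30.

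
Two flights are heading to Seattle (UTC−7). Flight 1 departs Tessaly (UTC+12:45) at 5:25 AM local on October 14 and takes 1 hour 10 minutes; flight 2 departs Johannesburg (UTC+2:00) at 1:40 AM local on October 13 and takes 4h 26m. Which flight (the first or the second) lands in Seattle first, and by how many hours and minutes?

the second, by 13 hours 44 minutes

Flight 1 in UTC: 5:25 AM − 12:45 = 4:40 PM on Oct 13.
+1 hour 10 minutes → arrive 5:50 PM UTC on Oct 13.
Flight 2 in UTC: 1:40 AM − 2:00 = 11:40 PM on Oct 12.
+4 hours and 26 minutes → arrive 4:06 AM UTC on Oct 13.
Flight 2 lands earlier by 13 hours 44 minutes.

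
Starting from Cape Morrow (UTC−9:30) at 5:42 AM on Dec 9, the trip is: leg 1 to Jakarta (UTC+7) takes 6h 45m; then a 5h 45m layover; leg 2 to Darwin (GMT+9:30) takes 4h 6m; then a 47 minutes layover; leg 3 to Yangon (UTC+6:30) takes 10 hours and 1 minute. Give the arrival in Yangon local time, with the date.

Convert departure to UTC: 5:42 AM + 9:30 = 3:12 PM UTC on Dec 9.
Add 6 hours 45 minutes leg 1 → 9:57 PM UTC.
Add 5 hours and 45 minutes layover in Jakarta → 3:42 AM UTC (Dec 10).
Add 4 hours 6 minutes leg 2 → 7:48 AM UTC.
Add 47 minutes layover in Darwin → 8:35 AM UTC.
Add 10 hours 1 minute leg 3 → 6:36 PM UTC.
Yangon is UTC+6:30, so local arrival = 6:36 PM + 6:30 = 1:06 AM on Dec 11.

1:06 AM on Dec 11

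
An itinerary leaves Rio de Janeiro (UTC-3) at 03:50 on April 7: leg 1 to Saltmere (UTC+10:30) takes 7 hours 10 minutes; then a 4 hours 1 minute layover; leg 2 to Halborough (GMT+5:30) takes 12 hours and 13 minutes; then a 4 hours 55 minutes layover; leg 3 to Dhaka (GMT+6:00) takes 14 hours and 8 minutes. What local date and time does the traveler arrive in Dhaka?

Convert departure to UTC: 03:50 + 3:00 = 06:50 UTC on Apr 7.
Add 7 hours and 10 minutes leg 1 → 14:00 UTC.
Add 4 hours 1 minute layover in Saltmere → 18:01 UTC.
Add 12 hours and 13 minutes leg 2 → 06:14 UTC (Apr 8).
Add 4 hours and 55 minutes layover in Halborough → 11:09 UTC.
Add 14 hours 8 minutes leg 3 → 01:17 UTC (Apr 9).
Dhaka is UTC+6:00, so local arrival = 01:17 + 6:00 = 07:17 on Apr 9.

07:17 on April 9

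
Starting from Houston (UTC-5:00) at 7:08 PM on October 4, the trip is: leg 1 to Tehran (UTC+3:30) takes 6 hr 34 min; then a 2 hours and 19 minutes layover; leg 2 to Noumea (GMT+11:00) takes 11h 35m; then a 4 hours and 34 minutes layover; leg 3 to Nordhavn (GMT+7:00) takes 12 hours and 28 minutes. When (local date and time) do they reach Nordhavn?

8:38 PM on October 6

Convert departure to UTC: 7:08 PM + 5:00 = 12:08 AM UTC on Oct 5.
Add 6 hours 34 minutes leg 1 → 6:42 AM UTC.
Add 2 hours and 19 minutes layover in Tehran → 9:01 AM UTC.
Add 11 hours 35 minutes leg 2 → 8:36 PM UTC.
Add 4 hours and 34 minutes layover in Noumea → 1:10 AM UTC (Oct 6).
Add 12 hours and 28 minutes leg 3 → 1:38 PM UTC.
Nordhavn is UTC+7:00, so local arrival = 1:38 PM + 7:00 = 8:38 PM on Oct 6.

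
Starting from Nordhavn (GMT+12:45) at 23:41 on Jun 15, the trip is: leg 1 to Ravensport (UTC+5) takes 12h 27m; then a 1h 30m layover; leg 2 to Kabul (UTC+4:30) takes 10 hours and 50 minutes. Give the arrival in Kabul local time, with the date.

Convert departure to UTC: 23:41 − 12:45 = 10:56 UTC on Jun 15.
Add 12 hours and 27 minutes leg 1 → 23:23 UTC.
Add 1 hour 30 minutes layover in Ravensport → 00:53 UTC (Jun 16).
Add 10 hours and 50 minutes leg 2 → 11:43 UTC.
Kabul is UTC+4:30, so local arrival = 11:43 + 4:30 = 16:13 on Jun 16.

16:13 on June 16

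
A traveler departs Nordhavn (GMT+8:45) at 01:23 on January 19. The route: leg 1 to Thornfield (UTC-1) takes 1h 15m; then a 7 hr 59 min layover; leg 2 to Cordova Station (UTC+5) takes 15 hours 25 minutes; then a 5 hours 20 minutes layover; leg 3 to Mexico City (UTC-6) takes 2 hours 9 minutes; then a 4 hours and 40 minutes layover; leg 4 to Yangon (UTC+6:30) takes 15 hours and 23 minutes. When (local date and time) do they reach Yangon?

03:19 on Jan 21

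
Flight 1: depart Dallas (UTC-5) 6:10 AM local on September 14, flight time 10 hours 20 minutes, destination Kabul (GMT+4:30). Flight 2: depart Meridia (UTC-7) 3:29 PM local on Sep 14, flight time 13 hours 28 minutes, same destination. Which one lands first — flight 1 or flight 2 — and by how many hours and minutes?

Flight 1 in UTC: 6:10 AM + 5:00 = 11:10 AM on Sep 14.
+10 hours and 20 minutes → arrive 9:30 PM UTC on Sep 14.
Flight 2 in UTC: 3:29 PM + 7:00 = 10:29 PM on Sep 14.
+13 hours and 28 minutes → arrive 11:57 AM UTC on Sep 15.
Flight 1 lands earlier by 14 hours 27 minutes.

the first, by 14 hours 27 minutes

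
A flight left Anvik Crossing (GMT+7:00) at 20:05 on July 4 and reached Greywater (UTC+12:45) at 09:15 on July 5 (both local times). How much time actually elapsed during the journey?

Departure in UTC: 20:05 − 7:00 = 13:05 on Jul 4.
Arrival in UTC: 09:15 − 12:45 = 20:30 on Jul 4.
Elapsed = 20:30 − 13:05 = 7 hours 25 minutes.

7 hours 25 minutes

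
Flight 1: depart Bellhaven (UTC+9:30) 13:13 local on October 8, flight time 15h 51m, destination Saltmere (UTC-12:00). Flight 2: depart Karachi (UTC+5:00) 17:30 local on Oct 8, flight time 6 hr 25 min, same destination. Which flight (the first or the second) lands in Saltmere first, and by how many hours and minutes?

the second, by 39 minutes

Flight 1 in UTC: 13:13 − 9:30 = 03:43 on Oct 8.
+15 hours and 51 minutes → arrive 19:34 UTC on Oct 8.
Flight 2 in UTC: 17:30 − 5:00 = 12:30 on Oct 8.
+6 hours 25 minutes → arrive 18:55 UTC on Oct 8.
Flight 2 lands earlier by 39 minutes.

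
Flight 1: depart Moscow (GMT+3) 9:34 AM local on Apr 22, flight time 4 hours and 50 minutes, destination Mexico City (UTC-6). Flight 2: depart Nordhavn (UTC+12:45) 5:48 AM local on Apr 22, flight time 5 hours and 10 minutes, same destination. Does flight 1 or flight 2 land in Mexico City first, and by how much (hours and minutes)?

Flight 1 in UTC: 9:34 AM − 3:00 = 6:34 AM on Apr 22.
+4 hours 50 minutes → arrive 11:24 AM UTC on Apr 22.
Flight 2 in UTC: 5:48 AM − 12:45 = 5:03 PM on Apr 21.
+5 hours and 10 minutes → arrive 10:13 PM UTC on Apr 21.
Flight 2 lands earlier by 13 hours 11 minutes.

the second, by 13 hours 11 minutes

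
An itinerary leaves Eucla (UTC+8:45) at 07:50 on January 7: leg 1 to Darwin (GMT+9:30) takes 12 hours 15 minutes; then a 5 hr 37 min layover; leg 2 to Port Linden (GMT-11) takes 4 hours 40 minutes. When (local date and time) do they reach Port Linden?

10:37 on Jan 7

Convert departure to UTC: 07:50 − 8:45 = 23:05 UTC on Jan 6.
Add 12 hours and 15 minutes leg 1 → 11:20 UTC (Jan 7).
Add 5 hours and 37 minutes layover in Darwin → 16:57 UTC.
Add 4 hours and 40 minutes leg 2 → 21:37 UTC.
Port Linden is UTC−11:00, so local arrival = 21:37 − 11:00 = 10:37 on Jan 7.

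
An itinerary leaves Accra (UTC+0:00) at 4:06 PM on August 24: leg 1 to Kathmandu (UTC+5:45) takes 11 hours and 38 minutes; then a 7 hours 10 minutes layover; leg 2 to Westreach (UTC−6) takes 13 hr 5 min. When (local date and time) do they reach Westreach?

Accra is at UTC+0, so departure is already 4:06 PM UTC on Aug 24.
Add 11 hours and 38 minutes leg 1 → 3:44 AM UTC (Aug 25).
Add 7 hours 10 minutes layover in Kathmandu → 10:54 AM UTC.
Add 13 hours and 5 minutes leg 2 → 11:59 PM UTC.
Westreach is UTC−6:00, so local arrival = 11:59 PM − 6:00 = 5:59 PM on Aug 25.

5:59 PM on August 25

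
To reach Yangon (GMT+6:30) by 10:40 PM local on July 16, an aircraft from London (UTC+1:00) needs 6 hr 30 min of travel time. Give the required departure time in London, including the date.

10:40 AM on Jul 16

Target arrival in UTC: 10:40 PM − 6:30 = 4:10 PM on Jul 16.
Subtract 6 hours and 30 minutes → departure 9:40 AM UTC on Jul 16.
London is UTC+1:00: 9:40 AM + 1:00 = 10:40 AM on Jul 16.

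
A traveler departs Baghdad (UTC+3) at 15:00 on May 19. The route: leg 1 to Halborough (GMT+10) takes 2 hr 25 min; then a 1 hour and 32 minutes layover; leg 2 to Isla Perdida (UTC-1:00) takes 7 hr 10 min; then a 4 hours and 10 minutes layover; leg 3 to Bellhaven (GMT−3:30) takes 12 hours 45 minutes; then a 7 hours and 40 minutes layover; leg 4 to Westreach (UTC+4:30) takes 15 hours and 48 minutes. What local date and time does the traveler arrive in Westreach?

20:00 on May 21

Convert departure to UTC: 15:00 − 3:00 = 12:00 UTC on May 19.
Add 2 hours and 25 minutes leg 1 → 14:25 UTC.
Add 1 hour 32 minutes layover in Halborough → 15:57 UTC.
Add 7 hours 10 minutes leg 2 → 23:07 UTC.
Add 4 hours and 10 minutes layover in Isla Perdida → 03:17 UTC (May 20).
Add 12 hours 45 minutes leg 3 → 16:02 UTC.
Add 7 hours and 40 minutes layover in Bellhaven → 23:42 UTC.
Add 15 hours 48 minutes leg 4 → 15:30 UTC (May 21).
Westreach is UTC+4:30, so local arrival = 15:30 + 4:30 = 20:00 on May 21.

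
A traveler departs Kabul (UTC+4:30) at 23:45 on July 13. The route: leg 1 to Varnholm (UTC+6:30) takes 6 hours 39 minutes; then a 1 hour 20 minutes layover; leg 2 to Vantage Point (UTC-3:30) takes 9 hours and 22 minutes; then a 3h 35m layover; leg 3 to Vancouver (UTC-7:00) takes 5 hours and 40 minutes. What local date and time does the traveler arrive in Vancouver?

14:51 on Jul 14

Convert departure to UTC: 23:45 − 4:30 = 19:15 UTC on Jul 13.
Add 6 hours and 39 minutes leg 1 → 01:54 UTC (Jul 14).
Add 1 hour 20 minutes layover in Varnholm → 03:14 UTC.
Add 9 hours and 22 minutes leg 2 → 12:36 UTC.
Add 3 hours 35 minutes layover in Vantage Point → 16:11 UTC.
Add 5 hours 40 minutes leg 3 → 21:51 UTC.
Vancouver is UTC−7:00, so local arrival = 21:51 − 7:00 = 14:51 on Jul 14.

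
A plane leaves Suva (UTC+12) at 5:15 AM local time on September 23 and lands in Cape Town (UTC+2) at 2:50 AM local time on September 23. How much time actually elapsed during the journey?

Departure in UTC: 5:15 AM − 12:00 = 5:15 PM on Sep 22.
Arrival in UTC: 2:50 AM − 2:00 = 12:50 AM on Sep 23.
Elapsed = 12:50 AM − 5:15 PM (+1 day) = 7 hours 35 minutes.

7 hours 35 minutes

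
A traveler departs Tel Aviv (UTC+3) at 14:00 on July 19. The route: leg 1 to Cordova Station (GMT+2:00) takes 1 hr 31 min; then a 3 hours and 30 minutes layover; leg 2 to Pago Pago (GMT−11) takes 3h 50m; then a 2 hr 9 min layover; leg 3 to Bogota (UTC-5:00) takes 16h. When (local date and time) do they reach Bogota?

Convert departure to UTC: 14:00 − 3:00 = 11:00 UTC on Jul 19.
Add 1 hour and 31 minutes leg 1 → 12:31 UTC.
Add 3 hours 30 minutes layover in Cordova Station → 16:01 UTC.
Add 3 hours and 50 minutes leg 2 → 19:51 UTC.
Add 2 hours and 9 minutes layover in Pago Pago → 22:00 UTC.
Add 16 hours leg 3 → 14:00 UTC (Jul 20).
Bogota is UTC−5:00, so local arrival = 14:00 − 5:00 = 09:00 on Jul 20.

09:00 on July 20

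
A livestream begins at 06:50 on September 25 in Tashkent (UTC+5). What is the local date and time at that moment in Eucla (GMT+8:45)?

Eucla is 3:45 ahead of Tashkent.
Shift by the zone difference: 06:50 + 3:45 = 10:35 on Sep 25 in Eucla.

10:35 on September 25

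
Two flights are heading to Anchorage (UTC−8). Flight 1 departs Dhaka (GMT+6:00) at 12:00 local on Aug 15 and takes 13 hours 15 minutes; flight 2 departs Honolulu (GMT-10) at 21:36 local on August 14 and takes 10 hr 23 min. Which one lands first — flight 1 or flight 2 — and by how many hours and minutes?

Flight 1 in UTC: 12:00 − 6:00 = 06:00 on Aug 15.
+13 hours and 15 minutes → arrive 19:15 UTC on Aug 15.
Flight 2 in UTC: 21:36 + 10:00 = 07:36 on Aug 15.
+10 hours 23 minutes → arrive 17:59 UTC on Aug 15.
Flight 2 lands earlier by 1 hour 16 minutes.

the second, by 1 hour 16 minutes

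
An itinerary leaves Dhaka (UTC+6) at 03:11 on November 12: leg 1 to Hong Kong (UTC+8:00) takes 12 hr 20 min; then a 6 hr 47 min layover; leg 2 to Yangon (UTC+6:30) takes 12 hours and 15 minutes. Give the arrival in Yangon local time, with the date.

11:03 on November 13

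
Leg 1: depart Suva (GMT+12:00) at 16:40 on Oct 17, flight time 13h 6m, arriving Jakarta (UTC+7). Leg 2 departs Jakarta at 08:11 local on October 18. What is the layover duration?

7 hours 25 minutes

Convert departure to UTC: 16:40 − 12:00 = 04:40 UTC on Oct 17.
Add 13 hours and 6 minutes flight time → 17:46 UTC.
Jakarta is UTC+7:00, so local arrival = 17:46 + 7:00 = 00:46 on Oct 18.
Layover = 08:11 − 00:46 = 7 hours 25 minutes.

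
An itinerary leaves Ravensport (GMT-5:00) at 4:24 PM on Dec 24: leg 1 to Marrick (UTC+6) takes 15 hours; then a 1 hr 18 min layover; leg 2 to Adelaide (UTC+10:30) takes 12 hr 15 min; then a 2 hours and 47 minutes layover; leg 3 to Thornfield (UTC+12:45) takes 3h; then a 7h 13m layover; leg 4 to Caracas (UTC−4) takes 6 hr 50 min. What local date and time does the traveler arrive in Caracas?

Convert departure to UTC: 4:24 PM + 5:00 = 9:24 PM UTC on Dec 24.
Add 15 hours leg 1 → 12:24 PM UTC (Dec 25).
Add 1 hour and 18 minutes layover in Marrick → 1:42 PM UTC.
Add 12 hours 15 minutes leg 2 → 1:57 AM UTC (Dec 26).
Add 2 hours 47 minutes layover in Adelaide → 4:44 AM UTC.
Add 3 hours leg 3 → 7:44 AM UTC.
Add 7 hours and 13 minutes layover in Thornfield → 2:57 PM UTC.
Add 6 hours 50 minutes leg 4 → 9:47 PM UTC.
Caracas is UTC−4:00, so local arrival = 9:47 PM − 4:00 = 5:47 PM on Dec 26.

5:47 PM on December 26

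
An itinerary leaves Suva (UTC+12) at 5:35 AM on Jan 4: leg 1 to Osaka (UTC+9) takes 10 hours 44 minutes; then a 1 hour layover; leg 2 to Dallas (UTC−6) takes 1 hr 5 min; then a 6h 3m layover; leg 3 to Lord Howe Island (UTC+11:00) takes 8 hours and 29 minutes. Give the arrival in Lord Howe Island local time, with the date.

Convert departure to UTC: 5:35 AM − 12:00 = 5:35 PM UTC on Jan 3.
Add 10 hours and 44 minutes leg 1 → 4:19 AM UTC (Jan 4).
Add 1 hour layover in Osaka → 5:19 AM UTC.
Add 1 hour 5 minutes leg 2 → 6:24 AM UTC.
Add 6 hours 3 minutes layover in Dallas → 12:27 PM UTC.
Add 8 hours and 29 minutes leg 3 → 8:56 PM UTC.
Lord Howe Island is UTC+11:00, so local arrival = 8:56 PM + 11:00 = 7:56 AM on Jan 5.

7:56 AM on January 5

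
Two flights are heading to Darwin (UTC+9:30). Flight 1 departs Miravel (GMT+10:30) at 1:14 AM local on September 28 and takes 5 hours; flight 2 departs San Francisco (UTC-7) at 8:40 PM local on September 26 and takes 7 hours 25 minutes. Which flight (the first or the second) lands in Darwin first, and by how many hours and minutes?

Flight 1 in UTC: 1:14 AM − 10:30 = 2:44 PM on Sep 27.
+5 hours → arrive 7:44 PM UTC on Sep 27.
Flight 2 in UTC: 8:40 PM + 7:00 = 3:40 AM on Sep 27.
+7 hours 25 minutes → arrive 11:05 AM UTC on Sep 27.
Flight 2 lands earlier by 8 hours 39 minutes.

the second, by 8 hours 39 minutes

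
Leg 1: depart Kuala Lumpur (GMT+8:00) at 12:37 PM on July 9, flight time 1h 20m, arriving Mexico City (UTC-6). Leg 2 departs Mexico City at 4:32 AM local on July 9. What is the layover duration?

4 hours 35 minutes

Convert departure to UTC: 12:37 PM − 8:00 = 4:37 AM UTC on Jul 9.
Add 1 hour and 20 minutes flight time → 5:57 AM UTC.
Mexico City is UTC−6:00, so local arrival = 5:57 AM − 6:00 = 11:57 PM on Jul 8.
Layover = 4:32 AM − 11:57 PM (+1 day) = 4 hours 35 minutes.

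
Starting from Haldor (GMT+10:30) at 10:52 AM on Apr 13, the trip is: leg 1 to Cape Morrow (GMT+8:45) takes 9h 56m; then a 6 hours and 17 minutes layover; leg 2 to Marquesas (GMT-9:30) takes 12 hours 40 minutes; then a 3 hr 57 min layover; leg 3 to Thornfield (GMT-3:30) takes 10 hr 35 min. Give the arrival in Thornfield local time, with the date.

Convert departure to UTC: 10:52 AM − 10:30 = 12:22 AM UTC on Apr 13.
Add 9 hours 56 minutes leg 1 → 10:18 AM UTC.
Add 6 hours 17 minutes layover in Cape Morrow → 4:35 PM UTC.
Add 12 hours and 40 minutes leg 2 → 5:15 AM UTC (Apr 14).
Add 3 hours 57 minutes layover in Marquesas → 9:12 AM UTC.
Add 10 hours 35 minutes leg 3 → 7:47 PM UTC.
Thornfield is UTC−3:30, so local arrival = 7:47 PM − 3:30 = 4:17 PM on Apr 14.

4:17 PM on April 14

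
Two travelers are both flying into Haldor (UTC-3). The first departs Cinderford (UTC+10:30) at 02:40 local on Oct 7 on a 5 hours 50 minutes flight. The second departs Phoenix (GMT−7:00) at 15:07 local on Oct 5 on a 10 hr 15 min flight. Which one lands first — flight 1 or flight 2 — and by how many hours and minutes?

Flight 1 in UTC: 02:40 − 10:30 = 16:10 on Oct 6.
+5 hours and 50 minutes → arrive 22:00 UTC on Oct 6.
Flight 2 in UTC: 15:07 + 7:00 = 22:07 on Oct 5.
+10 hours 15 minutes → arrive 08:22 UTC on Oct 6.
Flight 2 lands earlier by 13 hours 38 minutes.

the second, by 13 hours 38 minutes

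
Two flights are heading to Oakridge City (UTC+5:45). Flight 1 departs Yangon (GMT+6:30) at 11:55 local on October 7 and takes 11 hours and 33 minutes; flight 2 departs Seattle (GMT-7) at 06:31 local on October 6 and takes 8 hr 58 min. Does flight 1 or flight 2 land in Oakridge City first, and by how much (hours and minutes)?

Flight 1 in UTC: 11:55 − 6:30 = 05:25 on Oct 7.
+11 hours and 33 minutes → arrive 16:58 UTC on Oct 7.
Flight 2 in UTC: 06:31 + 7:00 = 13:31 on Oct 6.
+8 hours and 58 minutes → arrive 22:29 UTC on Oct 6.
Flight 2 lands earlier by 18 hours 29 minutes.

the second, by 18 hours 29 minutes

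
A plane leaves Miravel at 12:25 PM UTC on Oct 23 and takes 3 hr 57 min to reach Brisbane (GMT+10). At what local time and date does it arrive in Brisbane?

Departure is given in UTC: 12:25 PM on Oct 23.
Add 3 hours 57 minutes → 4:22 PM UTC.
Brisbane is UTC+10:00: 4:22 PM + 10:00 = 2:22 AM on Oct 24.

2:22 AM on Oct 24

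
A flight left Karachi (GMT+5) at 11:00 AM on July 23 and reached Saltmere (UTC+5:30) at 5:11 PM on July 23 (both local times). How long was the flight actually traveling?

Departure in UTC: 11:00 AM − 5:00 = 6:00 AM on Jul 23.
Arrival in UTC: 5:11 PM − 5:30 = 11:41 AM on Jul 23.
Elapsed = 11:41 AM − 6:00 AM = 5 hours 41 minutes.

5 hours 41 minutes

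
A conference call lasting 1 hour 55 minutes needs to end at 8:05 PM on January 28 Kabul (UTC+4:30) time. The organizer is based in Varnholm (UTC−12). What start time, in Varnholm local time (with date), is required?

Target end time in UTC: 8:05 PM − 4:30 = 3:35 PM on Jan 28.
Subtract 1 hour and 55 minutes → start 1:40 PM UTC on Jan 28.
Varnholm is UTC−12:00: 1:40 PM − 12:00 = 1:40 AM on Jan 28.

1:40 AM on January 28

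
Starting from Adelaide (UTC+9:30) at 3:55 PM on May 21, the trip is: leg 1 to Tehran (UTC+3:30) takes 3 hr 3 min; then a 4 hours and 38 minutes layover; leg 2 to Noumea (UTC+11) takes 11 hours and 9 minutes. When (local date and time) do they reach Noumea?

12:15 PM on May 22

Convert departure to UTC: 3:55 PM − 9:30 = 6:25 AM UTC on May 21.
Add 3 hours and 3 minutes leg 1 → 9:28 AM UTC.
Add 4 hours 38 minutes layover in Tehran → 2:06 PM UTC.
Add 11 hours 9 minutes leg 2 → 1:15 AM UTC (May 22).
Noumea is UTC+11:00, so local arrival = 1:15 AM + 11:00 = 12:15 PM on May 22.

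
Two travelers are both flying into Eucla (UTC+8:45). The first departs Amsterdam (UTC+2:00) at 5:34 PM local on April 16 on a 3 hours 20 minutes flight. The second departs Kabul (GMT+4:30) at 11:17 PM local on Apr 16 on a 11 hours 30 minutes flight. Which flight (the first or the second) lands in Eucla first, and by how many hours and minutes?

the first, by 11 hours 23 minutes

Flight 1 in UTC: 5:34 PM − 2:00 = 3:34 PM on Apr 16.
+3 hours and 20 minutes → arrive 6:54 PM UTC on Apr 16.
Flight 2 in UTC: 11:17 PM − 4:30 = 6:47 PM on Apr 16.
+11 hours and 30 minutes → arrive 6:17 AM UTC on Apr 17.
Flight 1 lands earlier by 11 hours 23 minutes.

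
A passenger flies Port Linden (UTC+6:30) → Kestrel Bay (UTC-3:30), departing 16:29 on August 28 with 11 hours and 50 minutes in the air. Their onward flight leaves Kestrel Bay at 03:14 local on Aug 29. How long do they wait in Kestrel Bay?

8 hours 55 minutes

Convert departure to UTC: 16:29 − 6:30 = 09:59 UTC on Aug 28.
Add 11 hours and 50 minutes flight time → 21:49 UTC.
Kestrel Bay is UTC−3:30, so local arrival = 21:49 − 3:30 = 18:19 on Aug 28.
Layover = 03:14 − 18:19 (+1 day) = 8 hours 55 minutes.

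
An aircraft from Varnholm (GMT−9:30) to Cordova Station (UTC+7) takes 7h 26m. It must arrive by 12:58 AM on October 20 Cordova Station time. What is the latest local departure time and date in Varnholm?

Target arrival in UTC: 12:58 AM − 7:00 = 5:58 PM on Oct 19.
Subtract 7 hours 26 minutes → departure 10:32 AM UTC on Oct 19.
Varnholm is UTC−9:30: 10:32 AM − 9:30 = 1:02 AM on Oct 19.

1:02 AM on October 19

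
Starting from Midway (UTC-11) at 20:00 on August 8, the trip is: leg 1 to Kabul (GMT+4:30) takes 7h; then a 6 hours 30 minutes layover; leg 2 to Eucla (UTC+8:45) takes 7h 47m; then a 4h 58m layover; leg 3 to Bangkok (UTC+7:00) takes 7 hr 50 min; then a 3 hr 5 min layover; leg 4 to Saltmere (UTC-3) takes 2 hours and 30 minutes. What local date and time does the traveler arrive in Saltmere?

Convert departure to UTC: 20:00 + 11:00 = 07:00 UTC on Aug 9.
Add 7 hours leg 1 → 14:00 UTC.
Add 6 hours and 30 minutes layover in Kabul → 20:30 UTC.
Add 7 hours and 47 minutes leg 2 → 04:17 UTC (Aug 10).
Add 4 hours and 58 minutes layover in Eucla → 09:15 UTC.
Add 7 hours 50 minutes leg 3 → 17:05 UTC.
Add 3 hours and 5 minutes layover in Bangkok → 20:10 UTC.
Add 2 hours and 30 minutes leg 4 → 22:40 UTC.
Saltmere is UTC−3:00, so local arrival = 22:40 − 3:00 = 19:40 on Aug 10.

19:40 on August 10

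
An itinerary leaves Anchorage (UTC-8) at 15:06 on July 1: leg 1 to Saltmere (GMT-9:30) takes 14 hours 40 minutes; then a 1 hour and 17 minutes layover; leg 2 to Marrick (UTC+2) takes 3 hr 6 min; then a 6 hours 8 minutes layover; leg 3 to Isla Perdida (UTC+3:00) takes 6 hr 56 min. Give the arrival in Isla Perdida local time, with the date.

Convert departure to UTC: 15:06 + 8:00 = 23:06 UTC on Jul 1.
Add 14 hours and 40 minutes leg 1 → 13:46 UTC (Jul 2).
Add 1 hour 17 minutes layover in Saltmere → 15:03 UTC.
Add 3 hours and 6 minutes leg 2 → 18:09 UTC.
Add 6 hours 8 minutes layover in Marrick → 00:17 UTC (Jul 3).
Add 6 hours and 56 minutes leg 3 → 07:13 UTC.
Isla Perdida is UTC+3:00, so local arrival = 07:13 + 3:00 = 10:13 on Jul 3.

10:13 on July 3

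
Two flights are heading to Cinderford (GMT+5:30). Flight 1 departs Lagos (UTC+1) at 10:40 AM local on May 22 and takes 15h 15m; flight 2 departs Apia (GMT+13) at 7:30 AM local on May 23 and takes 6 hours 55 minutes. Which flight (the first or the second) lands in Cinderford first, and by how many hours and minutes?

the first, by 30 minutes

Flight 1 in UTC: 10:40 AM − 1:00 = 9:40 AM on May 22.
+15 hours 15 minutes → arrive 12:55 AM UTC on May 23.
Flight 2 in UTC: 7:30 AM − 13:00 = 6:30 PM on May 22.
+6 hours and 55 minutes → arrive 1:25 AM UTC on May 23.
Flight 1 lands earlier by 30 minutes.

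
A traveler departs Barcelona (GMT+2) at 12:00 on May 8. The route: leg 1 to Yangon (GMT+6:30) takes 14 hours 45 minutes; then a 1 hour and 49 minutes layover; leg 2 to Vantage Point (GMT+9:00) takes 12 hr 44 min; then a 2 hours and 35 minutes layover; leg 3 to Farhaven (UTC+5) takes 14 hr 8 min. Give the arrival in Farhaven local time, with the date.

13:01 on May 10

Convert departure to UTC: 12:00 − 2:00 = 10:00 UTC on May 8.
Add 14 hours and 45 minutes leg 1 → 00:45 UTC (May 9).
Add 1 hour and 49 minutes layover in Yangon → 02:34 UTC.
Add 12 hours and 44 minutes leg 2 → 15:18 UTC.
Add 2 hours and 35 minutes layover in Vantage Point → 17:53 UTC.
Add 14 hours 8 minutes leg 3 → 08:01 UTC (May 10).
Farhaven is UTC+5:00, so local arrival = 08:01 + 5:00 = 13:01 on May 10.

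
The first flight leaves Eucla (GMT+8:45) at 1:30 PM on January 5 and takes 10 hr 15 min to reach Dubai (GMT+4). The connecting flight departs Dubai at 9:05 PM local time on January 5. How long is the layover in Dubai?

Convert departure to UTC: 1:30 PM − 8:45 = 4:45 AM UTC on Jan 5.
Add 10 hours and 15 minutes flight time → 3:00 PM UTC.
Dubai is UTC+4:00, so local arrival = 3:00 PM + 4:00 = 7:00 PM on Jan 5.
Layover = 9:05 PM − 7:00 PM = 2 hours 5 minutes.

2 hours 5 minutes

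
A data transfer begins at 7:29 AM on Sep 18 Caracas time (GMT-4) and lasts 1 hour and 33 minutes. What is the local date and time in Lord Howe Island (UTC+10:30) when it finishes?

11:32 PM on September 18

Lord Howe Island is 14:30 ahead of Caracas.
After 1 hour and 33 minutes it is 9:02 AM in Caracas.
Shift by the zone difference: 9:02 AM + 14:30 = 11:32 PM on Sep 18 in Lord Howe Island.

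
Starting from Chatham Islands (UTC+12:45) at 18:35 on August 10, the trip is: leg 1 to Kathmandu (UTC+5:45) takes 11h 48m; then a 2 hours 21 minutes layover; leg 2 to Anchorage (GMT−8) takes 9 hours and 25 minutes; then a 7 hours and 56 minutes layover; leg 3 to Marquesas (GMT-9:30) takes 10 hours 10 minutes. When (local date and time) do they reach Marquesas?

Convert departure to UTC: 18:35 − 12:45 = 05:50 UTC on Aug 10.
Add 11 hours 48 minutes leg 1 → 17:38 UTC.
Add 2 hours 21 minutes layover in Kathmandu → 19:59 UTC.
Add 9 hours and 25 minutes leg 2 → 05:24 UTC (Aug 11).
Add 7 hours and 56 minutes layover in Anchorage → 13:20 UTC.
Add 10 hours and 10 minutes leg 3 → 23:30 UTC.
Marquesas is UTC−9:30, so local arrival = 23:30 − 9:30 = 14:00 on Aug 11.

14:00 on August 11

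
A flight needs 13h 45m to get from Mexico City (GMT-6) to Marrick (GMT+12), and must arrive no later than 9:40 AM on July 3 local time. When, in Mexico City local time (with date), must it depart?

1:55 AM on July 2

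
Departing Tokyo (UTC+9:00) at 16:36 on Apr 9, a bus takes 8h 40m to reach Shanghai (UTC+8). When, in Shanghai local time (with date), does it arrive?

Convert departure to UTC: 16:36 − 9:00 = 07:36 UTC on Apr 9.
Add 8 hours and 40 minutes travel time → 16:16 UTC.
Shanghai is UTC+8:00, so local arrival = 16:16 + 8:00 = 00:16 on Apr 10.

00:16 on Apr 10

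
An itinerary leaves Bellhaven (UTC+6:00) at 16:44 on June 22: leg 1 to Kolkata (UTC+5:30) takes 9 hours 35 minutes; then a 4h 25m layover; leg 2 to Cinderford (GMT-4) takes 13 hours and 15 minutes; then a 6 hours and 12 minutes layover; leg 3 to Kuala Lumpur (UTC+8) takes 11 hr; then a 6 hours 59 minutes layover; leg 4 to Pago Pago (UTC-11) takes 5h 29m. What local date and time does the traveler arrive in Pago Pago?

08:39 on Jun 24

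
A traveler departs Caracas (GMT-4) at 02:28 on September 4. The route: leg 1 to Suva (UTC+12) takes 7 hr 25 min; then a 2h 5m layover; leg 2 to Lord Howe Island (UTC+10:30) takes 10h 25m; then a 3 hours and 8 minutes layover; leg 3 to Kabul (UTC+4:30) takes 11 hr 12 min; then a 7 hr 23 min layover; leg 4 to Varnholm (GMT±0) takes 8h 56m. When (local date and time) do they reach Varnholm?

Convert departure to UTC: 02:28 + 4:00 = 06:28 UTC on Sep 4.
Add 7 hours 25 minutes leg 1 → 13:53 UTC.
Add 2 hours 5 minutes layover in Suva → 15:58 UTC.
Add 10 hours and 25 minutes leg 2 → 02:23 UTC (Sep 5).
Add 3 hours and 8 minutes layover in Lord Howe Island → 05:31 UTC.
Add 11 hours and 12 minutes leg 3 → 16:43 UTC.
Add 7 hours 23 minutes layover in Kabul → 00:06 UTC (Sep 6).
Add 8 hours and 56 minutes leg 4 → 09:02 UTC.
Varnholm is UTC+0, so local arrival is the same: 09:02 on Sep 6.

09:02 on Sep 6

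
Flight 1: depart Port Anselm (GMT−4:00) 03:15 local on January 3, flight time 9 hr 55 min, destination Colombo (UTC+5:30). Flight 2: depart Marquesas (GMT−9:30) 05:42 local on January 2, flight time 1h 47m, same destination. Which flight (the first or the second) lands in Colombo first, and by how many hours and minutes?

Flight 1 in UTC: 03:15 + 4:00 = 07:15 on Jan 3.
+9 hours and 55 minutes → arrive 17:10 UTC on Jan 3.
Flight 2 in UTC: 05:42 + 9:30 = 15:12 on Jan 2.
+1 hour 47 minutes → arrive 16:59 UTC on Jan 2.
Flight 2 lands earlier by 24 hours 11 minutes.

the second, by 24 hours 11 minutes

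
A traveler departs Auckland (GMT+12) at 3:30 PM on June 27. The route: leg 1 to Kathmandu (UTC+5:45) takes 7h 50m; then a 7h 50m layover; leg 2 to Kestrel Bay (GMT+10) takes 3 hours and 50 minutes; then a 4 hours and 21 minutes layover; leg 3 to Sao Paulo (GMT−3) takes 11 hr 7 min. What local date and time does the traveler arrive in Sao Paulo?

Convert departure to UTC: 3:30 PM − 12:00 = 3:30 AM UTC on Jun 27.
Add 7 hours and 50 minutes leg 1 → 11:20 AM UTC.
Add 7 hours and 50 minutes layover in Kathmandu → 7:10 PM UTC.
Add 3 hours 50 minutes leg 2 → 11:00 PM UTC.
Add 4 hours 21 minutes layover in Kestrel Bay → 3:21 AM UTC (Jun 28).
Add 11 hours and 7 minutes leg 3 → 2:28 PM UTC.
Sao Paulo is UTC−3:00, so local arrival = 2:28 PM − 3:00 = 11:28 AM on Jun 28.

11:28 AM on June 28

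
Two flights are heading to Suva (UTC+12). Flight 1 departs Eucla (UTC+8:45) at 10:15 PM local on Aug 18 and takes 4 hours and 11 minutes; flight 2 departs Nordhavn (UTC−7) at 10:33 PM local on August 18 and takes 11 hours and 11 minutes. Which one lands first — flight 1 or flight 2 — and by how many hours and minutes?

Flight 1 in UTC: 10:15 PM − 8:45 = 1:30 PM on Aug 18.
+4 hours 11 minutes → arrive 5:41 PM UTC on Aug 18.
Flight 2 in UTC: 10:33 PM + 7:00 = 5:33 AM on Aug 19.
+11 hours and 11 minutes → arrive 4:44 PM UTC on Aug 19.
Flight 1 lands earlier by 23 hours 3 minutes.

the first, by 23 hours 3 minutes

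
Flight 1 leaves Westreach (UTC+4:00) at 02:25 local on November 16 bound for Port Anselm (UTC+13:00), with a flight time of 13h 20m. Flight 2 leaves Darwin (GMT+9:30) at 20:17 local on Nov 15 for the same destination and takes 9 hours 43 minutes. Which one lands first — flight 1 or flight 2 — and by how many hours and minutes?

the second, by 15 hours 15 minutes

Flight 1 in UTC: 02:25 − 4:00 = 22:25 on Nov 15.
+13 hours and 20 minutes → arrive 11:45 UTC on Nov 16.
Flight 2 in UTC: 20:17 − 9:30 = 10:47 on Nov 15.
+9 hours and 43 minutes → arrive 20:30 UTC on Nov 15.
Flight 2 lands earlier by 15 hours 15 minutes.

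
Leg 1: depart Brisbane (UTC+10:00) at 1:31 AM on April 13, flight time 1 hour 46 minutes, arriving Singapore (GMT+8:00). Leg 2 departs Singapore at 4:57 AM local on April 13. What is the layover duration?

3 hours 40 minutes

Convert departure to UTC: 1:31 AM − 10:00 = 3:31 PM UTC on Apr 12.
Add 1 hour and 46 minutes flight time → 5:17 PM UTC.
Singapore is UTC+8:00, so local arrival = 5:17 PM + 8:00 = 1:17 AM on Apr 13.
Layover = 4:57 AM − 1:17 AM = 3 hours 40 minutes.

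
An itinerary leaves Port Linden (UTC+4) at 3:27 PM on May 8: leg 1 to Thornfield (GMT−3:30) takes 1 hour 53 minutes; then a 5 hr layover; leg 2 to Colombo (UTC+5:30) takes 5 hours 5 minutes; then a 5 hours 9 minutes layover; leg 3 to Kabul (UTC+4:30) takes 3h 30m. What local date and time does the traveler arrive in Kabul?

12:34 PM on May 9

Convert departure to UTC: 3:27 PM − 4:00 = 11:27 AM UTC on May 8.
Add 1 hour and 53 minutes leg 1 → 1:20 PM UTC.
Add 5 hours layover in Thornfield → 6:20 PM UTC.
Add 5 hours and 5 minutes leg 2 → 11:25 PM UTC.
Add 5 hours and 9 minutes layover in Colombo → 4:34 AM UTC (May 9).
Add 3 hours 30 minutes leg 3 → 8:04 AM UTC.
Kabul is UTC+4:30, so local arrival = 8:04 AM + 4:30 = 12:34 PM on May 9.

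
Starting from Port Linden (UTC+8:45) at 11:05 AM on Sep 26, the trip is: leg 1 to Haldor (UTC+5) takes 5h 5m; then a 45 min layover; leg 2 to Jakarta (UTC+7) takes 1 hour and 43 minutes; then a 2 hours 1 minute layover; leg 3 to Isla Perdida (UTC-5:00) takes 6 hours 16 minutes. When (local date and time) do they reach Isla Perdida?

1:10 PM on Sep 26

Convert departure to UTC: 11:05 AM − 8:45 = 2:20 AM UTC on Sep 26.
Add 5 hours 5 minutes leg 1 → 7:25 AM UTC.
Add 45 minutes layover in Haldor → 8:10 AM UTC.
Add 1 hour 43 minutes leg 2 → 9:53 AM UTC.
Add 2 hours 1 minute layover in Jakarta → 11:54 AM UTC.
Add 6 hours and 16 minutes leg 3 → 6:10 PM UTC.
Isla Perdida is UTC−5:00, so local arrival = 6:10 PM − 5:00 = 1:10 PM on Sep 26.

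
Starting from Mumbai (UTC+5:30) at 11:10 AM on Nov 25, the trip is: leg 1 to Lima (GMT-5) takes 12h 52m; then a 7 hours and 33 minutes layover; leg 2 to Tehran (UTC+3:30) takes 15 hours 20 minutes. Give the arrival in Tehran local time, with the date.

8:55 PM on November 26

Convert departure to UTC: 11:10 AM − 5:30 = 5:40 AM UTC on Nov 25.
Add 12 hours 52 minutes leg 1 → 6:32 PM UTC.
Add 7 hours and 33 minutes layover in Lima → 2:05 AM UTC (Nov 26).
Add 15 hours 20 minutes leg 2 → 5:25 PM UTC.
Tehran is UTC+3:30, so local arrival = 5:25 PM + 3:30 = 8:55 PM on Nov 26.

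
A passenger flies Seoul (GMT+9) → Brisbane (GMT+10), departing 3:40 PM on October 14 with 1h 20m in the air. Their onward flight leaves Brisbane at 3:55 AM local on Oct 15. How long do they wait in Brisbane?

Convert departure to UTC: 3:40 PM − 9:00 = 6:40 AM UTC on Oct 14.
Add 1 hour and 20 minutes flight time → 8:00 AM UTC.
Brisbane is UTC+10:00, so local arrival = 8:00 AM + 10:00 = 6:00 PM on Oct 14.
Layover = 3:55 AM − 6:00 PM (+1 day) = 9 hours 55 minutes.

9 hours 55 minutes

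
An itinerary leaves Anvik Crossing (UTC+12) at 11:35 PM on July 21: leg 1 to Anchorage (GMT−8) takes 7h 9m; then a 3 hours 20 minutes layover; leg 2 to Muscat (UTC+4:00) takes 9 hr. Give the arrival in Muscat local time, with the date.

11:04 AM on July 22

Convert departure to UTC: 11:35 PM − 12:00 = 11:35 AM UTC on Jul 21.
Add 7 hours 9 minutes leg 1 → 6:44 PM UTC.
Add 3 hours and 20 minutes layover in Anchorage → 10:04 PM UTC.
Add 9 hours leg 2 → 7:04 AM UTC (Jul 22).
Muscat is UTC+4:00, so local arrival = 7:04 AM + 4:00 = 11:04 AM on Jul 22.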